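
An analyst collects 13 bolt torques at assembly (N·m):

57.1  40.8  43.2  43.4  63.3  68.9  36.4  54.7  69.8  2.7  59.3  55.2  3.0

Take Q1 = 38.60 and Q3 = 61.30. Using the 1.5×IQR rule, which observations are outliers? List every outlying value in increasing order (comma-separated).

IQR = Q3 − Q1 = 61.30 − 38.60 = 22.70.
Lower fence = Q1 − 1.5·IQR = 38.60 − 34.05 = 4.55.
Upper fence = Q3 + 1.5·IQR = 61.30 + 34.05 = 95.35.
2.7 < 4.55 → outlier.
3.0 < 4.55 → outlier.
All remaining values lie within [4.55, 95.35].

2.7, 3.0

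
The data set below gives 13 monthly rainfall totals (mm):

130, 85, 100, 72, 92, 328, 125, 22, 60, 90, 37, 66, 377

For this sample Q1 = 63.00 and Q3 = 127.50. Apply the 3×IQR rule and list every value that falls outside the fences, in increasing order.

328, 377

IQR = Q3 − Q1 = 127.50 − 63.00 = 64.50.
Lower fence = Q1 − 3·IQR = 63.00 − 193.50 = -130.50.
Upper fence = Q3 + 3·IQR = 127.50 + 193.50 = 321.00.
328 > 321.00 → outlier.
377 > 321.00 → outlier.
All remaining values lie within [-130.50, 321.00].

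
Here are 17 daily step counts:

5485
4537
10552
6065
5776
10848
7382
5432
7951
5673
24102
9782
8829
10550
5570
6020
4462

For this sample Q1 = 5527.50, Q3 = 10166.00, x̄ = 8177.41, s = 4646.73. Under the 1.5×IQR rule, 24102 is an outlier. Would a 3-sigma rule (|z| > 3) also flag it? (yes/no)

yes

z = (24102 − 8177.41) / 4646.73 = 3.43.
|z| = 3.43 > 3.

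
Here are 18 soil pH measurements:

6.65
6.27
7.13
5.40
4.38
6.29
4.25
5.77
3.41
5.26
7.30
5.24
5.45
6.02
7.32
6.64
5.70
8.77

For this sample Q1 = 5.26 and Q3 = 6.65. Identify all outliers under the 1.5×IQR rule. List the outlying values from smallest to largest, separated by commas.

8.77

IQR = Q3 − Q1 = 6.65 − 5.26 = 1.39.
Lower fence = Q1 − 1.5·IQR = 5.26 − 2.085 = 3.175.
Upper fence = Q3 + 1.5·IQR = 6.65 + 2.085 = 8.735.
8.77 > 8.735 → outlier.
All remaining values lie within [3.175, 8.735].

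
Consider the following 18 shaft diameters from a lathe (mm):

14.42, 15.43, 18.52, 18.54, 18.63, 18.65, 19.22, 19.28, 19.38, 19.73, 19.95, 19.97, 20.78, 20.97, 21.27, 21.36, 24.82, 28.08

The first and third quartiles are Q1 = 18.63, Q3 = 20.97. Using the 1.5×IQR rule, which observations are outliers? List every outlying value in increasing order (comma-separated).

14.42, 24.82, 28.08

IQR = Q3 − Q1 = 20.97 − 18.63 = 2.34.
Lower fence = Q1 − 1.5·IQR = 18.63 − 3.51 = 15.12.
Upper fence = Q3 + 1.5·IQR = 20.97 + 3.51 = 24.48.
14.42 < 15.12 → outlier.
24.82 > 24.48 → outlier.
28.08 > 24.48 → outlier.
All remaining values lie within [15.12, 24.48].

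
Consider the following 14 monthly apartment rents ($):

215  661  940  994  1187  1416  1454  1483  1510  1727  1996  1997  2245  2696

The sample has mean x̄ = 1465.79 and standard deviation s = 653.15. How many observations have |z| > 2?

0

Cutoffs: x̄ ± 2s = [159.49, 2772.09].
Every value lies within the cutoffs.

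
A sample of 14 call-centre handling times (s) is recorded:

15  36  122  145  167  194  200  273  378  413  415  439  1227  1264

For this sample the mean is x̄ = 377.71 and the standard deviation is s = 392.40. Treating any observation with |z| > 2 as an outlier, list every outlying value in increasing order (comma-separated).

Cutoffs at x̄ ± 2s: 377.71 ± 2·392.40 = [-407.09, 1162.51].
1227: z = 2.16, |z| > 2 → outlier.
1264: z = 2.26, |z| > 2 → outlier.
Every other value lies within [-407.09, 1162.51].

1227, 1264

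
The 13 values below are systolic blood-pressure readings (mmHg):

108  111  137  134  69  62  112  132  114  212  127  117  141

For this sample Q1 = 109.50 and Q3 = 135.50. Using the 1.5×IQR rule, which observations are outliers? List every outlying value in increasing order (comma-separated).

62, 69, 212

IQR = Q3 − Q1 = 135.50 − 109.50 = 26.00.
Lower fence = Q1 − 1.5·IQR = 109.50 − 39.00 = 70.50.
Upper fence = Q3 + 1.5·IQR = 135.50 + 39.00 = 174.50.
62 < 70.50 → outlier.
69 < 70.50 → outlier.
212 > 174.50 → outlier.
All remaining values lie within [70.50, 174.50].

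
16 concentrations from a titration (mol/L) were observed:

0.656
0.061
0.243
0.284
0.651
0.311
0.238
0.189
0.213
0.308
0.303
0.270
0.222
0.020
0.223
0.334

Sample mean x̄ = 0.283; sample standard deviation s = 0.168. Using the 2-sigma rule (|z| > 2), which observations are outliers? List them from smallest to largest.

Cutoffs at x̄ ± 2s: 0.283 ± 2·0.168 = [-0.053, 0.619].
0.651: z = 2.19, |z| > 2 → outlier.
0.656: z = 2.22, |z| > 2 → outlier.
Every other value lies within [-0.053, 0.619].

0.651, 0.656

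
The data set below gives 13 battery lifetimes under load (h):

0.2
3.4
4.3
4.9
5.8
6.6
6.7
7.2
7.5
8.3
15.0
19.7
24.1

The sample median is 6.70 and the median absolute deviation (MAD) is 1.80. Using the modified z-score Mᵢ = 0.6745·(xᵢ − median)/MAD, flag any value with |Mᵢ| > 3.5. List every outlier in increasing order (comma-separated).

19.7, 24.1

|Mᵢ| > 3.5 ⇔ |xᵢ − 6.70| > 3.5·1.80/0.6745 = 9.34.
So outliers lie outside [-2.64, 16.04].
19.7: M = 4.87 → outlier.
24.1: M = 6.52 → outlier.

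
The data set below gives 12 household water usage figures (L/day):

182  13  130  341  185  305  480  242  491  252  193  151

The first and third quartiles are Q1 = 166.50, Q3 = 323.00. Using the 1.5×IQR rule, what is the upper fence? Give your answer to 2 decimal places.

IQR = Q3 − Q1 = 323.00 − 166.50 = 156.50.
Lower fence = Q1 − 1.5·IQR = 166.50 − 234.75 = -68.25.
Upper fence = Q3 + 1.5·IQR = 323.00 + 234.75 = 557.75.

557.75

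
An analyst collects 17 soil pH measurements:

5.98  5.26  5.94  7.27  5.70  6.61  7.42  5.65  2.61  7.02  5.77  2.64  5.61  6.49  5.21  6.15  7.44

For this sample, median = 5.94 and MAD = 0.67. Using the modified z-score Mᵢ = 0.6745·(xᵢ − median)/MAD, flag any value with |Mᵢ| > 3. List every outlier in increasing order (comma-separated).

2.61, 2.64

|Mᵢ| > 3 ⇔ |xᵢ − 5.94| > 3·0.67/0.6745 = 2.98.
So outliers lie outside [2.96, 8.92].
2.61: M = -3.35 → outlier.
2.64: M = -3.32 → outlier.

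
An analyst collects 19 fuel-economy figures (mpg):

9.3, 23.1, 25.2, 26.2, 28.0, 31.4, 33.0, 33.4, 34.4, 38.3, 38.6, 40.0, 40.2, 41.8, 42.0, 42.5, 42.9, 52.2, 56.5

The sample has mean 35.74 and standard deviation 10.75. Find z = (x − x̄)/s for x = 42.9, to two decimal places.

0.67

z = (42.9 − 35.74) / 10.75 = 0.67.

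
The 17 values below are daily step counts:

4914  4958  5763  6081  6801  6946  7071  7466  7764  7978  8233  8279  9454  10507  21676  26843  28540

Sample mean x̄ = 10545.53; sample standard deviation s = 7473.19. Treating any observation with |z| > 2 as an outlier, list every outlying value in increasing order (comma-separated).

26843, 28540

Cutoffs at x̄ ± 2s: 10545.53 ± 2·7473.19 = [-4400.85, 25491.91].
26843: z = 2.18, |z| > 2 → outlier.
28540: z = 2.41, |z| > 2 → outlier.
Every other value lies within [-4400.85, 25491.91].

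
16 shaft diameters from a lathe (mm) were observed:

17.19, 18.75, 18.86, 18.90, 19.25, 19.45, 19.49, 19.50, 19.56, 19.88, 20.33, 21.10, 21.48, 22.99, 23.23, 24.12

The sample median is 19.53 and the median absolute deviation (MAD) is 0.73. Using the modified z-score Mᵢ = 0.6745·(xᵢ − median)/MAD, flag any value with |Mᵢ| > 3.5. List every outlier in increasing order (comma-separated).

24.12

|Mᵢ| > 3.5 ⇔ |xᵢ − 19.53| > 3.5·0.73/0.6745 = 3.79.
So outliers lie outside [15.74, 23.32].
24.12: M = 4.24 → outlier.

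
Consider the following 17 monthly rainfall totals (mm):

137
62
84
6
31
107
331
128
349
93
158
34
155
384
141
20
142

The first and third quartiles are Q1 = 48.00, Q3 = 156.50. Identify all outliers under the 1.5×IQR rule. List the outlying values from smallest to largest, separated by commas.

IQR = Q3 − Q1 = 156.50 − 48.00 = 108.50.
Lower fence = Q1 − 1.5·IQR = 48.00 − 162.75 = -114.75.
Upper fence = Q3 + 1.5·IQR = 156.50 + 162.75 = 319.25.
331 > 319.25 → outlier.
349 > 319.25 → outlier.
384 > 319.25 → outlier.
All remaining values lie within [-114.75, 319.25].

331, 349, 384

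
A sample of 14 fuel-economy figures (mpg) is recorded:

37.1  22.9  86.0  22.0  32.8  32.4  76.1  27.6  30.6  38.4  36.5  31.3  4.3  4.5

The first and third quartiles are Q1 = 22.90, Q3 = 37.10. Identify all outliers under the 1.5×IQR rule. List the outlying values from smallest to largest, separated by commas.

IQR = Q3 − Q1 = 37.10 − 22.90 = 14.20.
Lower fence = Q1 − 1.5·IQR = 22.90 − 21.30 = 1.60.
Upper fence = Q3 + 1.5·IQR = 37.10 + 21.30 = 58.40.
76.1 > 58.40 → outlier.
86.0 > 58.40 → outlier.
All remaining values lie within [1.60, 58.40].

76.1, 86.0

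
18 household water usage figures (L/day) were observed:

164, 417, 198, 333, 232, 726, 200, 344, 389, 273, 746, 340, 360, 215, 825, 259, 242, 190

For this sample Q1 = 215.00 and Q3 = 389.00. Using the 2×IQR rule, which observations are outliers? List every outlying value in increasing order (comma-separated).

746, 825

IQR = Q3 − Q1 = 389.00 − 215.00 = 174.00.
Lower fence = Q1 − 2·IQR = 215.00 − 348.00 = -133.00.
Upper fence = Q3 + 2·IQR = 389.00 + 348.00 = 737.00.
746 > 737.00 → outlier.
825 > 737.00 → outlier.
All remaining values lie within [-133.00, 737.00].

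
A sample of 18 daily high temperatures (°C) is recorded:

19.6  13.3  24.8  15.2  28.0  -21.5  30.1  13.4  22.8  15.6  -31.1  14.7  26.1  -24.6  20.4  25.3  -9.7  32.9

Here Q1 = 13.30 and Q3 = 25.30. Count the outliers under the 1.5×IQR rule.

IQR = 12.00; fences at 13.30 − 18.00 = -4.70 and 25.30 + 18.00 = 43.30.
Outside the cutoffs: -31.1, -24.6, -21.5, -9.7.

4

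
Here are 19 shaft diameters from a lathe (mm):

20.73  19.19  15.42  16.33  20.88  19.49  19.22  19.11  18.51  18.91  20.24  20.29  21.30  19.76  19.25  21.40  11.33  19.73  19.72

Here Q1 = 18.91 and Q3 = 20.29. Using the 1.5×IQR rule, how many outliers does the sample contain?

IQR = 1.38; fences at 18.91 − 2.07 = 16.84 and 20.29 + 2.07 = 22.36.
Outside the cutoffs: 11.33, 15.42, 16.33.

3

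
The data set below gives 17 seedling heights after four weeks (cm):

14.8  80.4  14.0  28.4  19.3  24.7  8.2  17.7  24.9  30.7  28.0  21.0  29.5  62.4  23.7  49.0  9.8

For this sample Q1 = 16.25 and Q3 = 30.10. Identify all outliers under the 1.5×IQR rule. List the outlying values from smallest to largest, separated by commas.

IQR = Q3 − Q1 = 30.10 − 16.25 = 13.85.
Lower fence = Q1 − 1.5·IQR = 16.25 − 20.775 = -4.525.
Upper fence = Q3 + 1.5·IQR = 30.10 + 20.775 = 50.875.
62.4 > 50.875 → outlier.
80.4 > 50.875 → outlier.
All remaining values lie within [-4.525, 50.875].

62.4, 80.4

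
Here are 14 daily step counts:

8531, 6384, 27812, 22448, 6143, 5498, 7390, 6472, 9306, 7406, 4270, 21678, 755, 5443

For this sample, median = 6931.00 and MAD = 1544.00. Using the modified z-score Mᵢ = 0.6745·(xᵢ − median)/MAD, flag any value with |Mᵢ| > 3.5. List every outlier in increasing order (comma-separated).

21678, 22448, 27812

|Mᵢ| > 3.5 ⇔ |xᵢ − 6931.00| > 3.5·1544.00/0.6745 = 8011.86.
So outliers lie outside [-1080.86, 14942.86].
21678: M = 6.44 → outlier.
22448: M = 6.78 → outlier.
27812: M = 9.12 → outlier.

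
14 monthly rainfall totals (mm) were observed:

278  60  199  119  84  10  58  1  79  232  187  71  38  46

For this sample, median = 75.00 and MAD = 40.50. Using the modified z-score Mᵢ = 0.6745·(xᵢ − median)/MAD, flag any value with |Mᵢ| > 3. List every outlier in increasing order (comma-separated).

278

|Mᵢ| > 3 ⇔ |xᵢ − 75.00| > 3·40.50/0.6745 = 180.13.
So outliers lie outside [-105.13, 255.13].
278: M = 3.38 → outlier.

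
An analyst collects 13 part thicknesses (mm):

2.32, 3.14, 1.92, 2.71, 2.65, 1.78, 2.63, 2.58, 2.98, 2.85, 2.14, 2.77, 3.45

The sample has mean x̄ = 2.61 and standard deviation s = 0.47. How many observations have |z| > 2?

0

Cutoffs: x̄ ± 2s = [1.67, 3.55].
Every value lies within the cutoffs.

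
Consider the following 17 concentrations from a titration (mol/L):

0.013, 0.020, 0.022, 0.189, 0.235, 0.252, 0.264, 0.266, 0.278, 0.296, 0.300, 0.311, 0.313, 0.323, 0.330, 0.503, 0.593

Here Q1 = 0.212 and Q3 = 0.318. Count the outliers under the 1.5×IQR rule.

IQR = 0.106; fences at 0.212 − 0.159 = 0.053 and 0.318 + 0.159 = 0.477.
Outside the cutoffs: 0.013, 0.020, 0.022, 0.503, 0.593.

5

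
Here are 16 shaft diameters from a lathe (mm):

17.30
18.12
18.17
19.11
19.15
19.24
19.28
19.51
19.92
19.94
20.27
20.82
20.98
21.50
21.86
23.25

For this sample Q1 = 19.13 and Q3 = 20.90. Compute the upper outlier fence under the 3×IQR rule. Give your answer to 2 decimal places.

26.21

IQR = Q3 − Q1 = 20.90 − 19.13 = 1.77.
Lower fence = Q1 − 3·IQR = 19.13 − 5.31 = 13.82.
Upper fence = Q3 + 3·IQR = 20.90 + 5.31 = 26.21.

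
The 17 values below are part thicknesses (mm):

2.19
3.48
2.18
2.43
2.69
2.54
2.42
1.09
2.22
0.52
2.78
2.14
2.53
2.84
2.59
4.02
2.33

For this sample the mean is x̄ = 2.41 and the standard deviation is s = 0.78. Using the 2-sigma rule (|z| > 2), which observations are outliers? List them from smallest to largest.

0.52, 4.02

Cutoffs at x̄ ± 2s: 2.41 ± 2·0.78 = [0.85, 3.97].
0.52: z = -2.42, |z| > 2 → outlier.
4.02: z = 2.06, |z| > 2 → outlier.
Every other value lies within [0.85, 3.97].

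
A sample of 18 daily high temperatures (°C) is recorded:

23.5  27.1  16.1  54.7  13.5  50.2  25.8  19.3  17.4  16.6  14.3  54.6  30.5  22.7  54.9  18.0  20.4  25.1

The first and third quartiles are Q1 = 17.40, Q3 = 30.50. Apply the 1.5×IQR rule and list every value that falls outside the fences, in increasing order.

IQR = Q3 − Q1 = 30.50 − 17.40 = 13.10.
Lower fence = Q1 − 1.5·IQR = 17.40 − 19.65 = -2.25.
Upper fence = Q3 + 1.5·IQR = 30.50 + 19.65 = 50.15.
50.2 > 50.15 → outlier.
54.6 > 50.15 → outlier.
54.7 > 50.15 → outlier.
54.9 > 50.15 → outlier.
All remaining values lie within [-2.25, 50.15].

50.2, 54.6, 54.7, 54.9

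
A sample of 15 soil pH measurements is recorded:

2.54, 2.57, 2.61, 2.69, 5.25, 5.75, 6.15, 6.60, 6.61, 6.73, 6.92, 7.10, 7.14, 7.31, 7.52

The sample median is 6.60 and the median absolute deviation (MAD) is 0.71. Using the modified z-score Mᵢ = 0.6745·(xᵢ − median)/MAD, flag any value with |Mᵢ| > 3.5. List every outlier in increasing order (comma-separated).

|Mᵢ| > 3.5 ⇔ |xᵢ − 6.60| > 3.5·0.71/0.6745 = 3.68.
So outliers lie outside [2.92, 10.28].
2.54: M = -3.86 → outlier.
2.57: M = -3.83 → outlier.
2.61: M = -3.79 → outlier.
2.69: M = -3.71 → outlier.

2.54, 2.57, 2.61, 2.69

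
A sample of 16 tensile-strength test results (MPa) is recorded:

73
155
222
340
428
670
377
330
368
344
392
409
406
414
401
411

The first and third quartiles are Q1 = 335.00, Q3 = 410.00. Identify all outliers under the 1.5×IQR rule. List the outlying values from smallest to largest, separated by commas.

73, 155, 222, 670

IQR = Q3 − Q1 = 410.00 − 335.00 = 75.00.
Lower fence = Q1 − 1.5·IQR = 335.00 − 112.50 = 222.50.
Upper fence = Q3 + 1.5·IQR = 410.00 + 112.50 = 522.50.
73 < 222.50 → outlier.
155 < 222.50 → outlier.
222 < 222.50 → outlier.
670 > 522.50 → outlier.
All remaining values lie within [222.50, 522.50].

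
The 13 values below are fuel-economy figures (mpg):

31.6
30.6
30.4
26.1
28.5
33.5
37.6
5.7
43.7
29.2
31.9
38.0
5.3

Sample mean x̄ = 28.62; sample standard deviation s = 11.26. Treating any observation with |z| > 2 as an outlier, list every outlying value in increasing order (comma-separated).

Cutoffs at x̄ ± 2s: 28.62 ± 2·11.26 = [6.10, 51.14].
5.3: z = -2.07, |z| > 2 → outlier.
5.7: z = -2.04, |z| > 2 → outlier.
Every other value lies within [6.10, 51.14].

5.3, 5.7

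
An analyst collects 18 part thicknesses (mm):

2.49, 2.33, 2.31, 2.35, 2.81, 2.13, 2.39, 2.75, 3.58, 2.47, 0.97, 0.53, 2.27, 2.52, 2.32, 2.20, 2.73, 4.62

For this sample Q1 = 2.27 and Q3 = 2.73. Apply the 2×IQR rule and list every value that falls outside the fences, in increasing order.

0.53, 0.97, 4.62

IQR = Q3 − Q1 = 2.73 − 2.27 = 0.46.
Lower fence = Q1 − 2·IQR = 2.27 − 0.92 = 1.35.
Upper fence = Q3 + 2·IQR = 2.73 + 0.92 = 3.65.
0.53 < 1.35 → outlier.
0.97 < 1.35 → outlier.
4.62 > 3.65 → outlier.
All remaining values lie within [1.35, 3.65].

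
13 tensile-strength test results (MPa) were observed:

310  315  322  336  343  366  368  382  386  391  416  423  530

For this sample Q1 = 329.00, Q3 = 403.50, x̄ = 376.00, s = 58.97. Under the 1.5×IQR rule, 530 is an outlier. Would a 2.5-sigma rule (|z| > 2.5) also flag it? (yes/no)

yes

z = (530 − 376.00) / 58.97 = 2.61.
|z| = 2.61 > 2.5.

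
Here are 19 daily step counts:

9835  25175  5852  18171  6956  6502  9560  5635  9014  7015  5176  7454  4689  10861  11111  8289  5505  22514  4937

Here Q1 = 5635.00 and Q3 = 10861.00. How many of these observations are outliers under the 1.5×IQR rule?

2

IQR = 5226.00; fences at 5635.00 − 7839.00 = -2204.00 and 10861.00 + 7839.00 = 18700.00.
Outside the cutoffs: 22514, 25175.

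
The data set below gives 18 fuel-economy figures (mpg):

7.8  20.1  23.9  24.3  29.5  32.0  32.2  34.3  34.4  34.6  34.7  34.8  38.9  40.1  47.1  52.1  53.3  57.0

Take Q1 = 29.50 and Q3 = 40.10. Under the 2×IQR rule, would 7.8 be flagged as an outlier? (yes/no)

IQR = Q3 − Q1 = 40.10 − 29.50 = 10.60.
Lower fence = Q1 − 2·IQR = 29.50 − 21.20 = 8.30.
Upper fence = Q3 + 2·IQR = 40.10 + 21.20 = 61.30.
7.8 lies below the lower fence.

yes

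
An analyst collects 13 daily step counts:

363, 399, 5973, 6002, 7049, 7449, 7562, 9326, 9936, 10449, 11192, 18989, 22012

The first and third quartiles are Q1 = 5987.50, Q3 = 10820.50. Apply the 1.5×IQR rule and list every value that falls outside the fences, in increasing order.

IQR = Q3 − Q1 = 10820.50 − 5987.50 = 4833.00.
Lower fence = Q1 − 1.5·IQR = 5987.50 − 7249.50 = -1262.00.
Upper fence = Q3 + 1.5·IQR = 10820.50 + 7249.50 = 18070.00.
18989 > 18070.00 → outlier.
22012 > 18070.00 → outlier.
All remaining values lie within [-1262.00, 18070.00].

18989, 22012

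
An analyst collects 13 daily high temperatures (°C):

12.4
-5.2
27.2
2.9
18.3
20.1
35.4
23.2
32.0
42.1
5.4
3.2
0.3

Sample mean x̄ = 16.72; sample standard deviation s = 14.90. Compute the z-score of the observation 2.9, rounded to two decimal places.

z = (2.9 − 16.72) / 14.90 = -0.93.

-0.93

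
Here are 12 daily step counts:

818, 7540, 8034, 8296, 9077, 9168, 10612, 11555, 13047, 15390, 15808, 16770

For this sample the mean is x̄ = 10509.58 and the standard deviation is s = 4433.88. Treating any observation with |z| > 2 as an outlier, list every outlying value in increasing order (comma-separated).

818

Cutoffs at x̄ ± 2s: 10509.58 ± 2·4433.88 = [1641.82, 19377.34].
818: z = -2.19, |z| > 2 → outlier.
Every other value lies within [1641.82, 19377.34].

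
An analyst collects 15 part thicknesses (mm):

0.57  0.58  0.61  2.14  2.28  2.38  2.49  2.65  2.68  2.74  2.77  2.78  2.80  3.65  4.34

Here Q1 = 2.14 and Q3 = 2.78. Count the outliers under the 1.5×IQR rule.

IQR = 0.64; fences at 2.14 − 0.96 = 1.18 and 2.78 + 0.96 = 3.74.
Outside the cutoffs: 0.57, 0.58, 0.61, 4.34.

4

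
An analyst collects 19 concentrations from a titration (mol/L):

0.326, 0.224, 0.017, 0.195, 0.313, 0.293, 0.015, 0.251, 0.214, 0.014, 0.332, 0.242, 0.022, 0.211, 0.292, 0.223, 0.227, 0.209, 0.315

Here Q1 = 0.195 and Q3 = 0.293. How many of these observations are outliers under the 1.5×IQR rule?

4

IQR = 0.098; fences at 0.195 − 0.147 = 0.048 and 0.293 + 0.147 = 0.440.
Outside the cutoffs: 0.014, 0.015, 0.017, 0.022.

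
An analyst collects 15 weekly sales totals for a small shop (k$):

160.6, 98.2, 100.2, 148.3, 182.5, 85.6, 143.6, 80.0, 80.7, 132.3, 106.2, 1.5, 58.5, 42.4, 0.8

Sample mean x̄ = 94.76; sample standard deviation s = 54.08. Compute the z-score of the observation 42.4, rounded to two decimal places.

-0.97

z = (42.4 − 94.76) / 54.08 = -0.97.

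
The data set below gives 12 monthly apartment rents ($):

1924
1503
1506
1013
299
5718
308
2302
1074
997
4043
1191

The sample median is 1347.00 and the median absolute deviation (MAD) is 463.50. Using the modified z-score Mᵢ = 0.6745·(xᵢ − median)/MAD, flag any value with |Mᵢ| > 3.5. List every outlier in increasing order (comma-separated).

|Mᵢ| > 3.5 ⇔ |xᵢ − 1347.00| > 3.5·463.50/0.6745 = 2405.11.
So outliers lie outside [-1058.11, 3752.11].
4043: M = 3.92 → outlier.
5718: M = 6.36 → outlier.

4043, 5718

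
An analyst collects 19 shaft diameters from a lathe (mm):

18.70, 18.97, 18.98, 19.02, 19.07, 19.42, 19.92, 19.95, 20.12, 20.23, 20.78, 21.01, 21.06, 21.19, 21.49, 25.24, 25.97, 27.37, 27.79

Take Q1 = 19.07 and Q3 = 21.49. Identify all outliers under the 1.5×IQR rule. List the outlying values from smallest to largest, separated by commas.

25.24, 25.97, 27.37, 27.79

IQR = Q3 − Q1 = 21.49 − 19.07 = 2.42.
Lower fence = Q1 − 1.5·IQR = 19.07 − 3.63 = 15.44.
Upper fence = Q3 + 1.5·IQR = 21.49 + 3.63 = 25.12.
25.24 > 25.12 → outlier.
25.97 > 25.12 → outlier.
27.37 > 25.12 → outlier.
27.79 > 25.12 → outlier.
All remaining values lie within [15.44, 25.12].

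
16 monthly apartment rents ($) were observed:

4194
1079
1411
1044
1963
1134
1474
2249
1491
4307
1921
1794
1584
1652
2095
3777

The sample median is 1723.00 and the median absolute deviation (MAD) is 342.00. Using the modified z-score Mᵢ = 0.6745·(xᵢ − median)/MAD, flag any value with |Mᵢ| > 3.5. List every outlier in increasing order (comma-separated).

|Mᵢ| > 3.5 ⇔ |xᵢ − 1723.00| > 3.5·342.00/0.6745 = 1774.65.
So outliers lie outside [-51.65, 3497.65].
3777: M = 4.05 → outlier.
4194: M = 4.87 → outlier.
4307: M = 5.10 → outlier.

3777, 4194, 4307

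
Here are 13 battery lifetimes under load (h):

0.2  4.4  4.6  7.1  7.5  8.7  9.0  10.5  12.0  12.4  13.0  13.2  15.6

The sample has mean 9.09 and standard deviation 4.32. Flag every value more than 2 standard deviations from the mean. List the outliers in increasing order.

Cutoffs at x̄ ± 2s: 9.09 ± 2·4.32 = [0.45, 17.73].
0.2: z = -2.06, |z| > 2 → outlier.
Every other value lies within [0.45, 17.73].

0.2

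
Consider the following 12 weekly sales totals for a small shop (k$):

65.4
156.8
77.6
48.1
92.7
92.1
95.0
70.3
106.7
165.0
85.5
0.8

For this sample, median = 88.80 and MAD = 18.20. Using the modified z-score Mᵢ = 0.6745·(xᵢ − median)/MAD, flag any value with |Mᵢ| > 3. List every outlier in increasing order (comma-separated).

|Mᵢ| > 3 ⇔ |xᵢ − 88.80| > 3·18.20/0.6745 = 80.95.
So outliers lie outside [7.85, 169.75].
0.8: M = -3.26 → outlier.

0.8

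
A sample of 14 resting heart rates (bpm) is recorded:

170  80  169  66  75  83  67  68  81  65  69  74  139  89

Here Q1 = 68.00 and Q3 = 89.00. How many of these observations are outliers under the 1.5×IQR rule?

3

IQR = 21.00; fences at 68.00 − 31.50 = 36.50 and 89.00 + 31.50 = 120.50.
Outside the cutoffs: 139, 169, 170.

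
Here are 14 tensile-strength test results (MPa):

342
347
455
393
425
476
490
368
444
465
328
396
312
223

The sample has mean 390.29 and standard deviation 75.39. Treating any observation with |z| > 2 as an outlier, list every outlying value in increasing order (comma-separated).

223

Cutoffs at x̄ ± 2s: 390.29 ± 2·75.39 = [239.51, 541.07].
223: z = -2.22, |z| > 2 → outlier.
Every other value lies within [239.51, 541.07].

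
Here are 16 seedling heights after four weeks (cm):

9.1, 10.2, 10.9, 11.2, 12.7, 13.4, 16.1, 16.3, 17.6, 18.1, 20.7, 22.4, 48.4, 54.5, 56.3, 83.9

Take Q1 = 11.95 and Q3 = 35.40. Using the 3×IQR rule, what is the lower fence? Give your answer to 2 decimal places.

IQR = Q3 − Q1 = 35.40 − 11.95 = 23.45.
Lower fence = Q1 − 3·IQR = 11.95 − 70.35 = -58.40.
Upper fence = Q3 + 3·IQR = 35.40 + 70.35 = 105.75.

-58.40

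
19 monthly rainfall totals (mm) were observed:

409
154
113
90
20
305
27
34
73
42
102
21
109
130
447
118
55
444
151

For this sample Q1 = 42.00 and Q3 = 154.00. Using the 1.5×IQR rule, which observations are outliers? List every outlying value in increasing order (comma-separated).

IQR = Q3 − Q1 = 154.00 − 42.00 = 112.00.
Lower fence = Q1 − 1.5·IQR = 42.00 − 168.00 = -126.00.
Upper fence = Q3 + 1.5·IQR = 154.00 + 168.00 = 322.00.
409 > 322.00 → outlier.
444 > 322.00 → outlier.
447 > 322.00 → outlier.
All remaining values lie within [-126.00, 322.00].

409, 444, 447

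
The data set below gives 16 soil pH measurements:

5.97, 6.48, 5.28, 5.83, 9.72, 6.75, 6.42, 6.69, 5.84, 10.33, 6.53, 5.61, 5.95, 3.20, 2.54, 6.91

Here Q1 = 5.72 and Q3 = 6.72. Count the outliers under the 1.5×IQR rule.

4

IQR = 1.00; fences at 5.72 − 1.50 = 4.22 and 6.72 + 1.50 = 8.22.
Outside the cutoffs: 2.54, 3.20, 9.72, 10.33.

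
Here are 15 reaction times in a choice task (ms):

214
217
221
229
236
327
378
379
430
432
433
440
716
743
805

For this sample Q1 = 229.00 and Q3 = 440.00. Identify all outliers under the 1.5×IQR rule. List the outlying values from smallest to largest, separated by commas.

IQR = Q3 − Q1 = 440.00 − 229.00 = 211.00.
Lower fence = Q1 − 1.5·IQR = 229.00 − 316.50 = -87.50.
Upper fence = Q3 + 1.5·IQR = 440.00 + 316.50 = 756.50.
805 > 756.50 → outlier.
All remaining values lie within [-87.50, 756.50].

805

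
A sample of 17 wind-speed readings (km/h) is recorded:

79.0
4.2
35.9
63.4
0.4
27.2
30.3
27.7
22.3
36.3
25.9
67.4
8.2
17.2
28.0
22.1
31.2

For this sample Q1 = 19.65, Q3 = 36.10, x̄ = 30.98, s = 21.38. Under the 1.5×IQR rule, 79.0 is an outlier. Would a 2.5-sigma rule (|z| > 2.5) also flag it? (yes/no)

no

z = (79.0 − 30.98) / 21.38 = 2.25.
|z| = 2.25 ≤ 2.5.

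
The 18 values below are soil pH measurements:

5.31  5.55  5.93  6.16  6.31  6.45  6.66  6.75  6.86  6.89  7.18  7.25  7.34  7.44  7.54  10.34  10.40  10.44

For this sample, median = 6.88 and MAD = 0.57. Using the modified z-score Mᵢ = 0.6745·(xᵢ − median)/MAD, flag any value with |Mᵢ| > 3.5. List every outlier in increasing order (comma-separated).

10.34, 10.40, 10.44

|Mᵢ| > 3.5 ⇔ |xᵢ − 6.88| > 3.5·0.57/0.6745 = 2.96.
So outliers lie outside [3.92, 9.84].
10.34: M = 4.09 → outlier.
10.40: M = 4.17 → outlier.
10.44: M = 4.21 → outlier.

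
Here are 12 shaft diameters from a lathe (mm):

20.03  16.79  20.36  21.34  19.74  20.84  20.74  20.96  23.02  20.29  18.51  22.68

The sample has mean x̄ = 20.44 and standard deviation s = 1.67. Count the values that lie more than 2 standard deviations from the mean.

Cutoffs: x̄ ± 2s = [17.10, 23.78].
Outside the cutoffs: 16.79.

1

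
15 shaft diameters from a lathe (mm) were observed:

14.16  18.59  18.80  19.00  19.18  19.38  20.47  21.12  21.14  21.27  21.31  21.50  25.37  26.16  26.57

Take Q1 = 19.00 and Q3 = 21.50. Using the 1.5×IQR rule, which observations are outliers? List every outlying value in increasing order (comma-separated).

IQR = Q3 − Q1 = 21.50 − 19.00 = 2.50.
Lower fence = Q1 − 1.5·IQR = 19.00 − 3.75 = 15.25.
Upper fence = Q3 + 1.5·IQR = 21.50 + 3.75 = 25.25.
14.16 < 15.25 → outlier.
25.37 > 25.25 → outlier.
26.16 > 25.25 → outlier.
26.57 > 25.25 → outlier.
All remaining values lie within [15.25, 25.25].

14.16, 25.37, 26.16, 26.57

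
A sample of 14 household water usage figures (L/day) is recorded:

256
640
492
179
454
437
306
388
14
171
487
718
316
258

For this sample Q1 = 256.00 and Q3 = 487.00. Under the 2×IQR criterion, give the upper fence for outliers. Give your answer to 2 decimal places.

949.00

IQR = Q3 − Q1 = 487.00 − 256.00 = 231.00.
Lower fence = Q1 − 2·IQR = 256.00 − 462.00 = -206.00.
Upper fence = Q3 + 2·IQR = 487.00 + 462.00 = 949.00.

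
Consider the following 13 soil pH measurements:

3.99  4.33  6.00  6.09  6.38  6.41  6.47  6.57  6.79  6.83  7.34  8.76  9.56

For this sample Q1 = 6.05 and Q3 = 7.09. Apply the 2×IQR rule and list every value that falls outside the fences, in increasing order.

9.56

IQR = Q3 − Q1 = 7.09 − 6.05 = 1.04.
Lower fence = Q1 − 2·IQR = 6.05 − 2.08 = 3.97.
Upper fence = Q3 + 2·IQR = 7.09 + 2.08 = 9.17.
9.56 > 9.17 → outlier.
All remaining values lie within [3.97, 9.17].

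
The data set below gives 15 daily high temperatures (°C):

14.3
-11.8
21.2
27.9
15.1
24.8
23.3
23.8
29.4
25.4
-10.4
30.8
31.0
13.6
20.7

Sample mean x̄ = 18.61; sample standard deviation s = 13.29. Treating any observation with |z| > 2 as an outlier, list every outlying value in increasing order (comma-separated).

-11.8, -10.4

Cutoffs at x̄ ± 2s: 18.61 ± 2·13.29 = [-7.97, 45.19].
-11.8: z = -2.29, |z| > 2 → outlier.
-10.4: z = -2.18, |z| > 2 → outlier.
Every other value lies within [-7.97, 45.19].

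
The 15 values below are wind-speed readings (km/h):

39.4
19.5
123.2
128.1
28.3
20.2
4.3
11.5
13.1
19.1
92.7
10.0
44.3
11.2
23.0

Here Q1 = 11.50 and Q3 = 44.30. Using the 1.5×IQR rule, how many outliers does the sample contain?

2

IQR = 32.80; fences at 11.50 − 49.20 = -37.70 and 44.30 + 49.20 = 93.50.
Outside the cutoffs: 123.2, 128.1.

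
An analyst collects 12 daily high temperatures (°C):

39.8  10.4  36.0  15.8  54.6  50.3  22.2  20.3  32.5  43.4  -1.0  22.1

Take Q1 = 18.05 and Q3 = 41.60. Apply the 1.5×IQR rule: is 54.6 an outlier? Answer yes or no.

IQR = Q3 − Q1 = 41.60 − 18.05 = 23.55.
Lower fence = Q1 − 1.5·IQR = 18.05 − 35.325 = -17.275.
Upper fence = Q3 + 1.5·IQR = 41.60 + 35.325 = 76.925.
54.6 lies within [-17.275, 76.925].

no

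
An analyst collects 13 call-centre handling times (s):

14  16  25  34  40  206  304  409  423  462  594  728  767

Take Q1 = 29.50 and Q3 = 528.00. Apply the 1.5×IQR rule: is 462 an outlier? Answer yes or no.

IQR = Q3 − Q1 = 528.00 − 29.50 = 498.50.
Lower fence = Q1 − 1.5·IQR = 29.50 − 747.75 = -718.25.
Upper fence = Q3 + 1.5·IQR = 528.00 + 747.75 = 1275.75.
462 lies within [-718.25, 1275.75].

no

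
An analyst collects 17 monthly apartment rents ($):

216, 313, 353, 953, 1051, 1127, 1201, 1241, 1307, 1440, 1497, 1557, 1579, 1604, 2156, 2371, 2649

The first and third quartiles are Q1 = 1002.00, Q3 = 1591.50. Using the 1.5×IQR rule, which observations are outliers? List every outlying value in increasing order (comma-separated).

2649

IQR = Q3 − Q1 = 1591.50 − 1002.00 = 589.50.
Lower fence = Q1 − 1.5·IQR = 1002.00 − 884.25 = 117.75.
Upper fence = Q3 + 1.5·IQR = 1591.50 + 884.25 = 2475.75.
2649 > 2475.75 → outlier.
All remaining values lie within [117.75, 2475.75].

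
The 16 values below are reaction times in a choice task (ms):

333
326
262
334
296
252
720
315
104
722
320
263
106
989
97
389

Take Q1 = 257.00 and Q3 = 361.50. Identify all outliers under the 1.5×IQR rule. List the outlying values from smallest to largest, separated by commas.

IQR = Q3 − Q1 = 361.50 − 257.00 = 104.50.
Lower fence = Q1 − 1.5·IQR = 257.00 − 156.75 = 100.25.
Upper fence = Q3 + 1.5·IQR = 361.50 + 156.75 = 518.25.
97 < 100.25 → outlier.
720 > 518.25 → outlier.
722 > 518.25 → outlier.
989 > 518.25 → outlier.
All remaining values lie within [100.25, 518.25].

97, 720, 722, 989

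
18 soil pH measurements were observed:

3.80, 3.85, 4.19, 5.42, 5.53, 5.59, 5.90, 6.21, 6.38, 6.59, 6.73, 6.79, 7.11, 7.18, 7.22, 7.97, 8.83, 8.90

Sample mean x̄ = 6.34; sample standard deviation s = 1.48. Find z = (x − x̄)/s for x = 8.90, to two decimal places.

z = (8.90 − 6.34) / 1.48 = 1.73.

1.73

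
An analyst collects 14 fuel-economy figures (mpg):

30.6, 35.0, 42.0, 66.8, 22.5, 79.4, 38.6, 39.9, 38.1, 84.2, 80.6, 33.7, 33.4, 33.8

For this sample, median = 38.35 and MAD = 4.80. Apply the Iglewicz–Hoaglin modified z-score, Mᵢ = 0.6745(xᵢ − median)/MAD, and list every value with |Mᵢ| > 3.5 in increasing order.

|Mᵢ| > 3.5 ⇔ |xᵢ − 38.35| > 3.5·4.80/0.6745 = 24.91.
So outliers lie outside [13.44, 63.26].
66.8: M = 4.00 → outlier.
79.4: M = 5.77 → outlier.
80.6: M = 5.94 → outlier.
84.2: M = 6.44 → outlier.

66.8, 79.4, 80.6, 84.2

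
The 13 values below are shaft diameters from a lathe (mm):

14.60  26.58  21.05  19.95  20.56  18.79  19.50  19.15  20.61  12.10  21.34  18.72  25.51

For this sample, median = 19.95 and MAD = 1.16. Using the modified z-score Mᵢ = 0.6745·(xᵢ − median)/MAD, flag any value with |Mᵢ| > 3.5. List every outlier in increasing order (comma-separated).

|Mᵢ| > 3.5 ⇔ |xᵢ − 19.95| > 3.5·1.16/0.6745 = 6.02.
So outliers lie outside [13.93, 25.97].
12.10: M = -4.56 → outlier.
26.58: M = 3.86 → outlier.

12.10, 26.58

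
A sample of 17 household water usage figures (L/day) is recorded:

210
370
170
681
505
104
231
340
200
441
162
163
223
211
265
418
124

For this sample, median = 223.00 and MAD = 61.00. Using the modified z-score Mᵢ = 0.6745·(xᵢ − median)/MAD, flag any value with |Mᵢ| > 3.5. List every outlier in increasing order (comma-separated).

|Mᵢ| > 3.5 ⇔ |xᵢ − 223.00| > 3.5·61.00/0.6745 = 316.53.
So outliers lie outside [-93.53, 539.53].
681: M = 5.06 → outlier.

681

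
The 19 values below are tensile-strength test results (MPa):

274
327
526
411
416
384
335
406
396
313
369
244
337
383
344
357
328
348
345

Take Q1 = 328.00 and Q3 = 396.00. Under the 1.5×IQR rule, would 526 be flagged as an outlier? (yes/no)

yes

IQR = Q3 − Q1 = 396.00 − 328.00 = 68.00.
Lower fence = Q1 − 1.5·IQR = 328.00 − 102.00 = 226.00.
Upper fence = Q3 + 1.5·IQR = 396.00 + 102.00 = 498.00.
526 lies above the upper fence.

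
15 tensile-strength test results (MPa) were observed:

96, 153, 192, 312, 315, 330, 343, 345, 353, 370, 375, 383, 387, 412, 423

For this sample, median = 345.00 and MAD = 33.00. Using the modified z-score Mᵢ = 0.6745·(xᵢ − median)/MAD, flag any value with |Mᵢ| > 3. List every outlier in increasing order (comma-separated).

|Mᵢ| > 3 ⇔ |xᵢ − 345.00| > 3·33.00/0.6745 = 146.78.
So outliers lie outside [198.22, 491.78].
96: M = -5.09 → outlier.
153: M = -3.92 → outlier.
192: M = -3.13 → outlier.

96, 153, 192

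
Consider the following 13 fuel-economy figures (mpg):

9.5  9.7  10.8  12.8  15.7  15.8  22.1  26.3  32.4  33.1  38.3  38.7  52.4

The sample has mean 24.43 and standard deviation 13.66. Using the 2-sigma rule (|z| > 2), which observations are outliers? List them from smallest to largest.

Cutoffs at x̄ ± 2s: 24.43 ± 2·13.66 = [-2.89, 51.75].
52.4: z = 2.05, |z| > 2 → outlier.
Every other value lies within [-2.89, 51.75].

52.4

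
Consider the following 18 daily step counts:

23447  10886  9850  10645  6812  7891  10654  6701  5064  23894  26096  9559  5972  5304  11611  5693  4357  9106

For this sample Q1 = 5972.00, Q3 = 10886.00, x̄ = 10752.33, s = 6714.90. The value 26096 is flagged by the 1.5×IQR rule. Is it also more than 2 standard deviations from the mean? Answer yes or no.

z = (26096 − 10752.33) / 6714.90 = 2.29.
|z| = 2.29 > 2.

yes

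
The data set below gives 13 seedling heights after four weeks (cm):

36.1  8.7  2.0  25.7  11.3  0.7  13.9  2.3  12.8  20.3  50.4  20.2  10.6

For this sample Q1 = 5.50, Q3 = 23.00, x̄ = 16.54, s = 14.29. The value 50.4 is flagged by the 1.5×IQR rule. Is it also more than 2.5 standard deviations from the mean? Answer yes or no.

no

z = (50.4 − 16.54) / 14.29 = 2.37.
|z| = 2.37 ≤ 2.5.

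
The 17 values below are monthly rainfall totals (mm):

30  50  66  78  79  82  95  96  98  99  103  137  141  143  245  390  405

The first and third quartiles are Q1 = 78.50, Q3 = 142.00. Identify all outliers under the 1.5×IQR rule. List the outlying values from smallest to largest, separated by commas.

245, 390, 405

IQR = Q3 − Q1 = 142.00 − 78.50 = 63.50.
Lower fence = Q1 − 1.5·IQR = 78.50 − 95.25 = -16.75.
Upper fence = Q3 + 1.5·IQR = 142.00 + 95.25 = 237.25.
245 > 237.25 → outlier.
390 > 237.25 → outlier.
405 > 237.25 → outlier.
All remaining values lie within [-16.75, 237.25].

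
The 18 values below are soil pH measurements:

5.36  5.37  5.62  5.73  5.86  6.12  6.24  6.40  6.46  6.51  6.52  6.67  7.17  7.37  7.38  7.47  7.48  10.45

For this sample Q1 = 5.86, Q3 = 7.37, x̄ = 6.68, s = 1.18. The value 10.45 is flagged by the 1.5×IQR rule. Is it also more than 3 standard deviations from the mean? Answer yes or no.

yes

z = (10.45 − 6.68) / 1.18 = 3.19.
|z| = 3.19 > 3.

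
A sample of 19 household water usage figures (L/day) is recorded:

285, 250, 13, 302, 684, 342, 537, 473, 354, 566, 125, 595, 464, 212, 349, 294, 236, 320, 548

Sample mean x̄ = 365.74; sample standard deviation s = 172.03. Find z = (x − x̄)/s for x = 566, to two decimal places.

1.16

z = (566 − 365.74) / 172.03 = 1.16.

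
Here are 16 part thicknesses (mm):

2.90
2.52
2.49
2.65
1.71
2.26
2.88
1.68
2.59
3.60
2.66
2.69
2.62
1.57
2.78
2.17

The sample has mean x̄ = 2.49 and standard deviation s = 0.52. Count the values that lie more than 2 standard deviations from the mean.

Cutoffs: x̄ ± 2s = [1.45, 3.53].
Outside the cutoffs: 3.60.

1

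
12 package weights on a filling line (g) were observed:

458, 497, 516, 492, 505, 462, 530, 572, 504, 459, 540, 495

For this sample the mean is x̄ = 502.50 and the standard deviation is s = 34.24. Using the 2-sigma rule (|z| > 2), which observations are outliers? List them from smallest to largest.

Cutoffs at x̄ ± 2s: 502.50 ± 2·34.24 = [434.02, 570.98].
572: z = 2.03, |z| > 2 → outlier.
Every other value lies within [434.02, 570.98].

572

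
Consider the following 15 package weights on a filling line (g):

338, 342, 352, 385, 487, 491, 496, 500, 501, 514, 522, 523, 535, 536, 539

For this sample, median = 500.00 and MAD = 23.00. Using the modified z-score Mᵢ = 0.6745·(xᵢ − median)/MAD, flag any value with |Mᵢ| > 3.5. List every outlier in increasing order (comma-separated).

|Mᵢ| > 3.5 ⇔ |xᵢ − 500.00| > 3.5·23.00/0.6745 = 119.35.
So outliers lie outside [380.65, 619.35].
338: M = -4.75 → outlier.
342: M = -4.63 → outlier.
352: M = -4.34 → outlier.

338, 342, 352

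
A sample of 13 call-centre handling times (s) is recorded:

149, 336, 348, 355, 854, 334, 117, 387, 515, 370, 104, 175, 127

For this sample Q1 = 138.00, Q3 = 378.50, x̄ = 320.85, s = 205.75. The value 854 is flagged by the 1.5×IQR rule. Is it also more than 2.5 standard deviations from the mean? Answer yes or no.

z = (854 − 320.85) / 205.75 = 2.59.
|z| = 2.59 > 2.5.

yes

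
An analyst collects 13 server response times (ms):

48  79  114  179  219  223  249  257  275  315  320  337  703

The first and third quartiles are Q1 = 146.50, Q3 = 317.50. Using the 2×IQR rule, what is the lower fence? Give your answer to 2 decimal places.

-195.50

IQR = Q3 − Q1 = 317.50 − 146.50 = 171.00.
Lower fence = Q1 − 2·IQR = 146.50 − 342.00 = -195.50.
Upper fence = Q3 + 2·IQR = 317.50 + 342.00 = 659.50.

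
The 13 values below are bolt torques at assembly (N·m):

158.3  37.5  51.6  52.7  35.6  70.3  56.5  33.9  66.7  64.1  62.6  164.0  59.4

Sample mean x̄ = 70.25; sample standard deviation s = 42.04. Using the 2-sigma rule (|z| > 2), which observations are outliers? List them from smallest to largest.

Cutoffs at x̄ ± 2s: 70.25 ± 2·42.04 = [-13.83, 154.33].
158.3: z = 2.09, |z| > 2 → outlier.
164.0: z = 2.23, |z| > 2 → outlier.
Every other value lies within [-13.83, 154.33].

158.3, 164.0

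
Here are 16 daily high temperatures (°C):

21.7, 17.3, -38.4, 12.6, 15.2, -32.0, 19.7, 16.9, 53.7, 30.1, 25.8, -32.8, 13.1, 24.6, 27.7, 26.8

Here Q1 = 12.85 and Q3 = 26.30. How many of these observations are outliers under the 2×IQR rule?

IQR = 13.45; fences at 12.85 − 26.90 = -14.05 and 26.30 + 26.90 = 53.20.
Outside the cutoffs: -38.4, -32.8, -32.0, 53.7.

4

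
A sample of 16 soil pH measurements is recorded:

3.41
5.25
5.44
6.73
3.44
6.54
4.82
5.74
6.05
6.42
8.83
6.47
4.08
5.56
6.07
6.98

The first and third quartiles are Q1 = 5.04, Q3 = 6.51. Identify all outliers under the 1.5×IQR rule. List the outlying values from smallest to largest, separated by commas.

IQR = Q3 − Q1 = 6.51 − 5.04 = 1.47.
Lower fence = Q1 − 1.5·IQR = 5.04 − 2.205 = 2.835.
Upper fence = Q3 + 1.5·IQR = 6.51 + 2.205 = 8.715.
8.83 > 8.715 → outlier.
All remaining values lie within [2.835, 8.715].

8.83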